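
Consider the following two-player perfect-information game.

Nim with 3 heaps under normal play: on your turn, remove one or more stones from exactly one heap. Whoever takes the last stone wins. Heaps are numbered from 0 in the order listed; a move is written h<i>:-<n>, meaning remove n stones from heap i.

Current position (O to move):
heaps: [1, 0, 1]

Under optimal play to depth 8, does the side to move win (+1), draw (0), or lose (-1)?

ply 1, O at (1,0,1) | h0:-1=-1→(0,0,1)*; h2:-1=-1→(1,0,0)
ply 2, X at (0,0,1) | h2:-1=+1→(0,0,0)*
ply 3: (0,0,0) is terminal -1 (O); from (1,0,1) depth 8

value((1,0,1), O) = -1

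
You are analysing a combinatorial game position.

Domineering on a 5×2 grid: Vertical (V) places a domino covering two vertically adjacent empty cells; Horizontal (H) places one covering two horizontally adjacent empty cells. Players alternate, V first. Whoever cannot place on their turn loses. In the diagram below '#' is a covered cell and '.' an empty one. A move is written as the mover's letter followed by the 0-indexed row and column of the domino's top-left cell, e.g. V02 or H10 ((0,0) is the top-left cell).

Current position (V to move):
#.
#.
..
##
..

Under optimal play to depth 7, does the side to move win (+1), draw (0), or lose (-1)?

value(#./#./../##/.., V) = -1

[#./#./../##/..] V move#1: V01:-1/##/##/../##/..*, V11:-1/#./##/.#/##/..
[##/##/../##/..] H move#2: H20:+1/##/##/##/##/..*, H40:+1/##/##/../##/##
[##/##/##/##/..] end (terminal -1, V#3); searched #./#./../##/.. to 7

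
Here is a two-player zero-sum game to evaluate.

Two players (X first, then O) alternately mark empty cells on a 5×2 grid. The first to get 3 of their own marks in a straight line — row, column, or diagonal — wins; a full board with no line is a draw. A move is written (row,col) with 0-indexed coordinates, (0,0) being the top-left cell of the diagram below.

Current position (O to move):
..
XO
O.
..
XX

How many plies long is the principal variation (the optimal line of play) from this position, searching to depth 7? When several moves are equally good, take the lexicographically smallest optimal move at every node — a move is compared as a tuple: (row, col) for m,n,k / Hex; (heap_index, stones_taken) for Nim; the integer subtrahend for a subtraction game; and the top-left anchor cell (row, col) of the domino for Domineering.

PV length from [../XO/O./../XX]: 3 plies

[../XO/O./../XX] O move#1: (0,0):+0/O./XO/O./../XX, (0,1):+0/.O/XO/O./../XX, (2,1):+1/../XO/OO/../XX*, (3,0):+0/../XO/O./O./XX, (3,1):+0/../XO/O./.O/XX
[../XO/OO/../XX] X move#2: (0,0):-1/X./XO/OO/../XX*, (0,1):-1/.X/XO/OO/../XX, (3,0):-1/../XO/OO/X./XX, (3,1):-1/../XO/OO/.X/XX
[X./XO/OO/../XX] O move#3: (0,1):+1/XO/XO/OO/../XX*, (3,0):+1/X./XO/OO/O./XX, (3,1):+1/X./XO/OO/.O/XX
[XO/XO/OO/../XX] end (terminal -1, X#4); searched ../XO/O./../XX to 7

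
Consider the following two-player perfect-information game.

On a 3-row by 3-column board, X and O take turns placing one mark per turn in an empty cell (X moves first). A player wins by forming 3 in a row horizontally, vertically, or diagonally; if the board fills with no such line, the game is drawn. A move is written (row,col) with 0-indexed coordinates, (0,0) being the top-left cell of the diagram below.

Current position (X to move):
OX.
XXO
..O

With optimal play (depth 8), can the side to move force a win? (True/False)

p1 X@[OX./XXO/..O]: (0,2)[OXX/XXO/..O]+1* (2,0)[OX./XXO/X.O]-1 (2,1)[OX./XXO/.XO]+1
p2 O@[OXX/XXO/..O]: (2,0)[OXX/XXO/O.O]-1* (2,1)[OXX/XXO/.OO]-1
p3 X@[OXX/XXO/O.O]: (2,1)[OXX/XXO/OXO]+1*
p4 O@[OXX/XXO/OXO] terminal -1; root [OX./XXO/..O] d8

X winning at [OX./XXO/..O]: True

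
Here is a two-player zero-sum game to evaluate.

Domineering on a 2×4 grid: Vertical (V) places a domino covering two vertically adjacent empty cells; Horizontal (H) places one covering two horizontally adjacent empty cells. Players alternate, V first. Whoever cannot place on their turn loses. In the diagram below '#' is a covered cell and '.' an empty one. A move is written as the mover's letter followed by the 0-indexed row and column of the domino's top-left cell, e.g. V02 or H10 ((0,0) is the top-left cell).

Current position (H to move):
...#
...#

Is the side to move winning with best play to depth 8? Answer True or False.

H winning at [...#/...#]: True

[...#/...#] H move#1: H00:+1/##.#/...#*, H01:+1/.###/...#, H10:+1/...#/##.#, H11:+1/...#/.###
[##.#/...#] V move#2: V02:-1/####/..##*
[####/..##] H move#3: H10:+1/####/####*
[####/####] end (terminal -1, V#4); searched ...#/...# to 8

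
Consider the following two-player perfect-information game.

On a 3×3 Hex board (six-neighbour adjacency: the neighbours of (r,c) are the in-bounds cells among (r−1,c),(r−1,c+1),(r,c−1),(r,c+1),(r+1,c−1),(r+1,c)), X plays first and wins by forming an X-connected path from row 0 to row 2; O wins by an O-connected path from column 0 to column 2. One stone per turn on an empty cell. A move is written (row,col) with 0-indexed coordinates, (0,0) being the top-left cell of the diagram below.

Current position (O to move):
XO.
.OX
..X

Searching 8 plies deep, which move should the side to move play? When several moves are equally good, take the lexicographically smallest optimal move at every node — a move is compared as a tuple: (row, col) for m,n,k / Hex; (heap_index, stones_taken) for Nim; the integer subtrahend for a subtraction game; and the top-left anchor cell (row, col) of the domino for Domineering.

ply 1, O at XO./.OX/..X | (0,2)=+1→XOO/.OX/..X*; (1,0)=-1→XO./OOX/..X; (2,0)=-1→XO./.OX/O.X; (2,1)=-1→XO./.OX/.OX
ply 2, X at XOO/.OX/..X | (1,0)=-1→XOO/XOX/..X*; (2,0)=-1→XOO/.OX/X.X; (2,1)=-1→XOO/.OX/.XX
ply 3, O at XOO/XOX/..X | (2,0)=+1→XOO/XOX/O.X*; (2,1)=-1→XOO/XOX/.OX
ply 4: XOO/XOX/O.X is terminal -1 (X); from XO./.OX/..X depth 8

O's best at [XO./.OX/..X]: (0,2)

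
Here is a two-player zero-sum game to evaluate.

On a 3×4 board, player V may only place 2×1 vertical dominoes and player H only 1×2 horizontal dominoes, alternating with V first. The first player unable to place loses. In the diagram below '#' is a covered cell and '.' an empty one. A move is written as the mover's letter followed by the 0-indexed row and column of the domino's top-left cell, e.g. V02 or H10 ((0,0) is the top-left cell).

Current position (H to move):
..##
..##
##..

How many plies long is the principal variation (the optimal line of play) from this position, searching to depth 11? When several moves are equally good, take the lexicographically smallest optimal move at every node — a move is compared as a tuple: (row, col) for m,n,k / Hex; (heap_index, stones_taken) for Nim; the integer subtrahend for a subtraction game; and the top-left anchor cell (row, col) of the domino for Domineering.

ply 1, H at ..##/..##/##.. | H00=+1→####/..##/##..*; H10=+1→..##/####/##..; H22=-1→..##/..##/####
ply 2: ####/..##/##.. is terminal -1 (V); from ..##/..##/##.. depth 11

PV length from [..##/..##/##..]: 1 ply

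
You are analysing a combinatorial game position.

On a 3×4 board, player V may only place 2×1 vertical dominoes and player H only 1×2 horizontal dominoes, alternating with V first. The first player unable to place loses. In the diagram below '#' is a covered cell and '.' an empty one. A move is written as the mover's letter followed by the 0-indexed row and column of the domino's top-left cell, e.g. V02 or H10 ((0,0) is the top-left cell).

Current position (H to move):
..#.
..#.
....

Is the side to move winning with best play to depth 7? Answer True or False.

ply 1, H at ..#./..#./.... | H00=-1→###./..#./....; H10=+1→..#./###./....*; H20=-1→..#./..#./##..; H21=-1→..#./..#./.##.; H22=-1→..#./..#./..##
ply 2, V at ..#./###./.... | V03=-1→..##/####/....*; V13=-1→..#./####/...#
ply 3, H at ..##/####/.... | H00=+1→####/####/....*; H20=+1→..##/####/##..; H21=+1→..##/####/.##.; H22=+1→..##/####/..##
ply 4: ####/####/.... is terminal -1 (V); from ..#./..#./.... depth 7

H winning at [..#./..#./....]: True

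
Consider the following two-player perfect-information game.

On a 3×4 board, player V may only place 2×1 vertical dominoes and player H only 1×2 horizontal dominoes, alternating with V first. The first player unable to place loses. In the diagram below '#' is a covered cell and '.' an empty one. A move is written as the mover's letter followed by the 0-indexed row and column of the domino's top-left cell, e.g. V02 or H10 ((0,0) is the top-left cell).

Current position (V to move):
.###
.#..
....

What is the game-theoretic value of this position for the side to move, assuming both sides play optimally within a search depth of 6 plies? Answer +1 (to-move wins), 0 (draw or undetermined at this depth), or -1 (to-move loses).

ply 1, V at .###/.#../.... | V00=-1→####/##../....; V10=-1→.###/##../#...; V12=+1→.###/.##./..#.*; V13=+1→.###/.#.#/...#
ply 2, H at .###/.##./..#. | H20=-1→.###/.##./###.*
ply 3, V at .###/.##./###. | V00=+1→####/###./###.*; V13=+1→.###/.###/####
ply 4: ####/###./###. is terminal -1 (H); from .###/.#../.... depth 6

value(.###/.#../...., V) = +1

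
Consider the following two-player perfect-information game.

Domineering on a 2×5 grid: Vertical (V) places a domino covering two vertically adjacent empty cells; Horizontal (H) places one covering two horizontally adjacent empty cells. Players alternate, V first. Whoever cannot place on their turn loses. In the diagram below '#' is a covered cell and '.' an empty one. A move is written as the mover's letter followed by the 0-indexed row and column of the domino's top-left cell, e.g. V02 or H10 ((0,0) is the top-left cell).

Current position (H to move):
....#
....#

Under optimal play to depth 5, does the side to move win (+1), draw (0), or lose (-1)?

[....#/....#] H move#1: H00:-1/##..#/....#, H01:+1/.##.#/....#*, H02:-1/..###/....#, H10:-1/....#/##..#, H11:+1/....#/.##.#, H12:-1/....#/..###
[.##.#/....#] V move#2: V00:-1/###.#/#...#*, V03:-1/.####/...##
[###.#/#...#] H move#3: H11:-1/###.#/###.#, H12:+1/###.#/#.###*
[###.#/#.###] end (terminal -1, V#4); searched ....#/....# to 5

value(....#/....#, H) = +1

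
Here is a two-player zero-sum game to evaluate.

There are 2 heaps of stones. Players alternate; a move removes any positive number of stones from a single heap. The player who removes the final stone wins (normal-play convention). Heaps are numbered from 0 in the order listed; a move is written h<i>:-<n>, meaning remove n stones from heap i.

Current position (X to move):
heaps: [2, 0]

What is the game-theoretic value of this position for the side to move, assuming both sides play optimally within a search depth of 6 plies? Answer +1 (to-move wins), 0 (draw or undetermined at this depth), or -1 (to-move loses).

p1 X@[(2,0)]: h0:-1[(1,0)]-1 h0:-2[(0,0)]+1*
p2 O@[(0,0)] terminal -1; root [(2,0)] d6

value((2,0), X) = +1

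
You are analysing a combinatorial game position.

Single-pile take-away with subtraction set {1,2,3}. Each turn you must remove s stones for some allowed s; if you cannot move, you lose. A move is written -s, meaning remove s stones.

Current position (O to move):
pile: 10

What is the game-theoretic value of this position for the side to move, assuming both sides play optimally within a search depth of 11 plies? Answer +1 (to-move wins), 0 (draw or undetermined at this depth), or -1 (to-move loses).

value(10, O) = +1

p1 O@[10]: -1[9]-1 -2[8]+1* -3[7]-1
p2 X@[8]: -1[7]-1* -2[6]-1 -3[5]-1
p3 O@[7]: -1[6]-1 -2[5]-1 -3[4]+1*
p4 X@[4]: -1[3]-1* -2[2]-1 -3[1]-1
p5 O@[3]: -1[2]-1 -2[1]-1 -3[0]+1*
p6 X@[0] terminal -1; root [10] d11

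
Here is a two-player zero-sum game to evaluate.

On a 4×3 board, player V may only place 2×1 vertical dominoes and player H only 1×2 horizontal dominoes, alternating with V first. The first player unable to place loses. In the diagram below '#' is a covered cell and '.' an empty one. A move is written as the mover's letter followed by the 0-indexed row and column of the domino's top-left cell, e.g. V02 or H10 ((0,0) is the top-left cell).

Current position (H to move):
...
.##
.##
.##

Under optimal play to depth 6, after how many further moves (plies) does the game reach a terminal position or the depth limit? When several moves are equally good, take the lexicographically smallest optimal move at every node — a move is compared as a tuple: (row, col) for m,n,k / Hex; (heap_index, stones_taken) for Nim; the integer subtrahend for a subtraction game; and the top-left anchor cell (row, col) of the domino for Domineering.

p1 H@[.../.##/.##/.##]: H00[##./.##/.##/.##]-1* H01[.##/.##/.##/.##]-1
p2 V@[##./.##/.##/.##]: V10[##./###/###/.##]+1* V20[##./.##/###/###]+1
p3 H@[##./###/###/.##] terminal -1; root [.../.##/.##/.##] d6

PV length from [.../.##/.##/.##]: 2 plies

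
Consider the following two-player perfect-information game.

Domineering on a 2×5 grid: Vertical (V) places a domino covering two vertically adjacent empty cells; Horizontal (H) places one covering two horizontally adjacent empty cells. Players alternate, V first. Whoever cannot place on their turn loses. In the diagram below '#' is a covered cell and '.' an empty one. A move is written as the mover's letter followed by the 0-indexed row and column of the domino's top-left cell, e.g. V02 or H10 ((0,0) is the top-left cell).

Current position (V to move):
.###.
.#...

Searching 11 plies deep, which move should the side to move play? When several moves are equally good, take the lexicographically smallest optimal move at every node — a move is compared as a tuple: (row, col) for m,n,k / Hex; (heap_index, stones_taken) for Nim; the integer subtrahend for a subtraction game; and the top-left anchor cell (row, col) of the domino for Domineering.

p1 V@[.###./.#...]: V00[####./##...]-1 V04[.####/.#..#]+1*
p2 H@[.####/.#..#]: H12[.####/.####]-1*
p3 V@[.####/.####]: V00[#####/#####]+1*
p4 H@[#####/#####] terminal -1; root [.###./.#...] d11

V's best at [.###./.#...]: V04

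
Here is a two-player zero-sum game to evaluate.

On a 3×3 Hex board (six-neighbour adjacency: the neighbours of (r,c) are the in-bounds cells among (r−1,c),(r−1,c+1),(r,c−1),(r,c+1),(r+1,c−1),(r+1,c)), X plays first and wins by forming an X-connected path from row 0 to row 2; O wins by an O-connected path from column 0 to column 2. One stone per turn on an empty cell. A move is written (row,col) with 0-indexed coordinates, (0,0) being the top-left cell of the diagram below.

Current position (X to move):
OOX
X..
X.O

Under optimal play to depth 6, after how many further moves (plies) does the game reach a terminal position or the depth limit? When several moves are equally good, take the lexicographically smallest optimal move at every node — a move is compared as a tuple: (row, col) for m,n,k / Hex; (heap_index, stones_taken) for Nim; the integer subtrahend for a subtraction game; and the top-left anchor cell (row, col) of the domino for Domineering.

PV length from [OOX/X../X.O]: 1 ply

p1 X@[OOX/X../X.O]: (1,1)[OOX/XX./X.O]+1* (1,2)[OOX/X.X/X.O]+1 (2,1)[OOX/X../XXO]+1
p2 O@[OOX/XX./X.O] terminal -1; root [OOX/X../X.O] d6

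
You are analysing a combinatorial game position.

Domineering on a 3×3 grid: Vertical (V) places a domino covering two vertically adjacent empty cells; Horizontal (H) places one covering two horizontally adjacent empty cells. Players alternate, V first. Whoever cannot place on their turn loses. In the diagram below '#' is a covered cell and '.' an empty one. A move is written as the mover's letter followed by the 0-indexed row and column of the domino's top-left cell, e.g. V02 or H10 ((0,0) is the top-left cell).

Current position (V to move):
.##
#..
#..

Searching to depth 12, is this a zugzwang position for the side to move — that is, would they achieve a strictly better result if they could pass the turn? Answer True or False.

ply 1, V at .##/#../#.. | V11=+1→.##/##./##.*; V12=+1→.##/#.#/#.#
ply 2: .##/##./##. is terminal -1 (H); from .##/#../#.. depth 12
if V skipped the turn, H would face:
~ ply 1, H at .##/#../#.. | H11=+1→.##/###/#..*; H21=+1→.##/#../###
~ ply 2: .##/###/#.. is terminal -1 (V); from .##/#../#.. depth 12
compare (V): move=+1 vs pass=-1

zugzwang(.##/#../#.., V) = False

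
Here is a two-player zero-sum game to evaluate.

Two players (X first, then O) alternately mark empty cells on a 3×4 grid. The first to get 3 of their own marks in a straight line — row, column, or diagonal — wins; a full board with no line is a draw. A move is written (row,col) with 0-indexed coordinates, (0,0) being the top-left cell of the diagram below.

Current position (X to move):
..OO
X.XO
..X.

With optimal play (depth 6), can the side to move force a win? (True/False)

p1 X@[..OO/X.XO/..X.]: (0,0)[X.OO/X.XO/..X.]-1 (0,1)[.XOO/X.XO/..X.]-1 (1,1)[..OO/XXXO/..X.]+1* (2,0)[..OO/X.XO/X.X.]-1 (2,1)[..OO/X.XO/.XX.]-1 (2,3)[..OO/X.XO/..XX]-1
p2 O@[..OO/XXXO/..X.] terminal -1; root [..OO/X.XO/..X.] d6

X winning at [..OO/X.XO/..X.]: True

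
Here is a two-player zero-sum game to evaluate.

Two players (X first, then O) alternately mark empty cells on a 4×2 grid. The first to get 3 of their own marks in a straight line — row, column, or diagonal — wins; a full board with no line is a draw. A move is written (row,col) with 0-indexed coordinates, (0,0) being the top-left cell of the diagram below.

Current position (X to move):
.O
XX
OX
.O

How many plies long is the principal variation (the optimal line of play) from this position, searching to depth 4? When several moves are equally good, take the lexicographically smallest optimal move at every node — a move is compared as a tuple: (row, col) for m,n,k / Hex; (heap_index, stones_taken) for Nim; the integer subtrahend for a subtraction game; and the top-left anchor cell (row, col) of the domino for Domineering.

PV length from [.O/XX/OX/.O]: 2 plies

[.O/XX/OX/.O] X move#1: (0,0):+0/XO/XX/OX/.O*, (3,0):+0/.O/XX/OX/XO
[XO/XX/OX/.O] O move#2: (3,0):+0/XO/XX/OX/OO*
[XO/XX/OX/OO] end (terminal +0, X#3); searched .O/XX/OX/.O to 4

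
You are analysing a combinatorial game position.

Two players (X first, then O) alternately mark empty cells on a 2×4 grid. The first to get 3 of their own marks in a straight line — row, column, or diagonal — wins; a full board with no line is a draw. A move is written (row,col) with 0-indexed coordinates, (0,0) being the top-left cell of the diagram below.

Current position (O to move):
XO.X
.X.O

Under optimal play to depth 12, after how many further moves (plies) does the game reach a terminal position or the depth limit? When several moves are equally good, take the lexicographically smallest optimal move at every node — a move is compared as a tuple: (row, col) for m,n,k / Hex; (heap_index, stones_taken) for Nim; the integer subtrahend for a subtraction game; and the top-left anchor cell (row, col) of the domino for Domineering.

[XO.X/.X.O] O move#1: (0,2):+0/XOOX/.X.O*, (1,0):+0/XO.X/OX.O, (1,2):+0/XO.X/.XOO
[XOOX/.X.O] X move#2: (1,0):+0/XOOX/XX.O*, (1,2):+0/XOOX/.XXO
[XOOX/XX.O] O move#3: (1,2):+0/XOOX/XXOO*
[XOOX/XXOO] end (terminal +0, X#4); searched XO.X/.X.O to 12

PV length from [XO.X/.X.O]: 3 plies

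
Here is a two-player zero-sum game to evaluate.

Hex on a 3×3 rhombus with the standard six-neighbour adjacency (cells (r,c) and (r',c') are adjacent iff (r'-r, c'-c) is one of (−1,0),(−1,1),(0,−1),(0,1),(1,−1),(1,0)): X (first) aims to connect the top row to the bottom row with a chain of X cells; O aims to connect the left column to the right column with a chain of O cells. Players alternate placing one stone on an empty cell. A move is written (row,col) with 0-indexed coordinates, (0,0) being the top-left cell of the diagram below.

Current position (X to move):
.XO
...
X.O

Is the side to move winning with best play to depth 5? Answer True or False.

X winning at [.XO/.../X.O]: True

p1 X@[.XO/.../X.O]: (0,0)[XXO/.../X.O]+1* (1,0)[.XO/X../X.O]+1 (1,1)[.XO/.X./X.O]+1 (1,2)[.XO/..X/X.O]+1 (2,1)[.XO/.../XXO]+1
p2 O@[XXO/.../X.O]: (1,0)[XXO/O../X.O]-1* (1,1)[XXO/.O./X.O]-1 (1,2)[XXO/..O/X.O]-1 (2,1)[XXO/.../XOO]-1
p3 X@[XXO/O../X.O]: (1,1)[XXO/OX./X.O]+1* (1,2)[XXO/O.X/X.O]-1 (2,1)[XXO/O../XXO]-1
p4 O@[XXO/OX./X.O] terminal -1; root [.XO/.../X.O] d5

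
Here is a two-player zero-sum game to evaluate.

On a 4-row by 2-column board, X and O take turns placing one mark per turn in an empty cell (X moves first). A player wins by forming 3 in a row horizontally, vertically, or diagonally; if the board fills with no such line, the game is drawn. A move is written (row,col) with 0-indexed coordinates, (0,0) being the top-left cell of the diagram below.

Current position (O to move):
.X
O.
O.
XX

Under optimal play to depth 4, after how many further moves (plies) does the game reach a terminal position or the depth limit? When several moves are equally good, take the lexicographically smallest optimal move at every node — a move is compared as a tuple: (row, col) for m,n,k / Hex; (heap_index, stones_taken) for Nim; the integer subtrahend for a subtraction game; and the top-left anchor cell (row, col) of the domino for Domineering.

p1 O@[.X/O./O./XX]: (0,0)[OX/O./O./XX]+1* (1,1)[.X/OO/O./XX]+0 (2,1)[.X/O./OO/XX]+0
p2 X@[OX/O./O./XX] terminal -1; root [.X/O./O./XX] d4

PV length from [.X/O./O./XX]: 1 ply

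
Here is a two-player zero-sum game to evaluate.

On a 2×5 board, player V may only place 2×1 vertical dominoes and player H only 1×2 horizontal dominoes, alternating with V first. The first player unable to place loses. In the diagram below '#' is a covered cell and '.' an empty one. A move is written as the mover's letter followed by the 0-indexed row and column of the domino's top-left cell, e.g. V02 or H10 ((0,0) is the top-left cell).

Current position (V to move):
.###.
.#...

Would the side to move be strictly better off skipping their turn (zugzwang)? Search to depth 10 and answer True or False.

zugzwang(.###./.#..., V) = False

p1 V@[.###./.#...]: V00[####./##...]-1 V04[.####/.#..#]+1*
p2 H@[.####/.#..#]: H12[.####/.####]-1*
p3 V@[.####/.####]: V00[#####/#####]+1*
p4 H@[#####/#####] terminal -1; root [.###./.#...] d10
pass branch (H moves first from the same position):
  | p1 H@[.###./.#...]: H12[.###./.###.]-1* H13[.###./.#.##]-1
  | p2 V@[.###./.###.]: V00[####./####.]+1* V04[.####/.####]+1
  | p3 H@[####./####.] terminal -1; root [.###./.#...] d10
V moving scores +1; V passing scores +1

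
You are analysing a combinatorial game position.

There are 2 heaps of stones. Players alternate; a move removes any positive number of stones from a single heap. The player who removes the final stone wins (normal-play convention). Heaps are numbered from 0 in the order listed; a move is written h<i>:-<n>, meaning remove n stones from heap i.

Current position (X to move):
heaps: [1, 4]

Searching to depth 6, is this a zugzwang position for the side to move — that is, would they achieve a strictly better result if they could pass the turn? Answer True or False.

zugzwang((1,4), X) = False

[(1,4)] X move#1: h0:-1:-1/(0,4), h1:-1:-1/(1,3), h1:-2:-1/(1,2), h1:-3:+1/(1,1)*, h1:-4:-1/(1,0)
[(1,1)] O move#2: h0:-1:-1/(0,1)*, h1:-1:-1/(1,0)
[(0,1)] X move#3: h1:-1:+1/(0,0)*
[(0,0)] end (terminal -1, O#4); searched (1,4) to 6
pass branch (O moves first from the same position):
  | [(1,4)] O move#1: h0:-1:-1/(0,4), h1:-1:-1/(1,3), h1:-2:-1/(1,2), h1:-3:+1/(1,1)*, h1:-4:-1/(1,0)
  | [(1,1)] X move#2: h0:-1:-1/(0,1)*, h1:-1:-1/(1,0)
  | [(0,1)] O move#3: h1:-1:+1/(0,0)*
  | [(0,0)] end (terminal -1, X#4); searched (1,4) to 6
X moving scores +1; X passing scores -1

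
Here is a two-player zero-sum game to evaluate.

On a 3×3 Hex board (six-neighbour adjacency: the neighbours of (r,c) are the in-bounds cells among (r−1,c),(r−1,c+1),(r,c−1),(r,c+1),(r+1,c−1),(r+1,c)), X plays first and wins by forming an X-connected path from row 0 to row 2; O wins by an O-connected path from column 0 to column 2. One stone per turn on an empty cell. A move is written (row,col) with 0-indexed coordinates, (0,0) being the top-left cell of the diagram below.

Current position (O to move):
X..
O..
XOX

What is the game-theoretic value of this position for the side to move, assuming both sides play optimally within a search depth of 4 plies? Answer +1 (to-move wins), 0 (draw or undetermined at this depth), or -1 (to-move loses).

value(X../O../XOX, O) = +1

ply 1, O at X../O../XOX | (0,1)=-1→XO./O../XOX; (0,2)=+1→X.O/O../XOX*; (1,1)=+1→X../OO./XOX; (1,2)=-1→X../O.O/XOX
ply 2, X at X.O/O../XOX | (0,1)=-1→XXO/O../XOX*; (1,1)=-1→X.O/OX./XOX; (1,2)=-1→X.O/O.X/XOX
ply 3, O at XXO/O../XOX | (1,1)=+1→XXO/OO./XOX*; (1,2)=-1→XXO/O.O/XOX
ply 4: XXO/OO./XOX is terminal -1 (X); from X../O../XOX depth 4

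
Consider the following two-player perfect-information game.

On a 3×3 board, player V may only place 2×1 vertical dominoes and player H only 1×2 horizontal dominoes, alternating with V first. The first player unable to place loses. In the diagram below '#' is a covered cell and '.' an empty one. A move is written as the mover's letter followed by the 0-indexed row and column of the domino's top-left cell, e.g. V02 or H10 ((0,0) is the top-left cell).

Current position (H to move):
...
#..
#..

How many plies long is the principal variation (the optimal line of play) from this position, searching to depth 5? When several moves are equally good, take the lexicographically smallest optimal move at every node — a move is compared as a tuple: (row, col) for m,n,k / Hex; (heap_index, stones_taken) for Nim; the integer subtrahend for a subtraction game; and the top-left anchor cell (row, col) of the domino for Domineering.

PV length from [.../#../#..]: 1 ply

p1 H@[.../#../#..]: H00[##./#../#..]-1 H01[.##/#../#..]-1 H11[.../###/#..]+1* H21[.../#../###]-1
p2 V@[.../###/#..] terminal -1; root [.../#../#..] d5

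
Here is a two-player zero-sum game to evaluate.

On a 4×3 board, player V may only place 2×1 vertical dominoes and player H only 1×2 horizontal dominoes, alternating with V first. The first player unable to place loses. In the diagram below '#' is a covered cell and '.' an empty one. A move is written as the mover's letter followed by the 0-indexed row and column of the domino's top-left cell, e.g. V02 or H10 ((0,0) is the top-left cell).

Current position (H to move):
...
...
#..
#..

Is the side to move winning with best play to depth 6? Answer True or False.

H winning at [.../.../#../#..]: False

p1 H@[.../.../#../#..]: H00[##./.../#../#..]-1* H01[.##/.../#../#..]-1 H10[.../##./#../#..]-1 H11[.../.##/#../#..]-1 H21[.../.../###/#..]-1 H31[.../.../#../###]-1
p2 V@[##./.../#../#..]: V02[###/..#/#../#..]-1 V11[##./.#./##./#..]+1* V12[##./..#/#.#/#..]+1 V21[##./.../##./##.]+1 V22[##./.../#.#/#.#]+1
p3 H@[##./.#./##./#..]: H31[##./.#./##./###]-1*
p4 V@[##./.#./##./###]: V02[###/.##/##./###]+1* V12[##./.##/###/###]+1
p5 H@[###/.##/##./###] terminal -1; root [.../.../#../#..] d6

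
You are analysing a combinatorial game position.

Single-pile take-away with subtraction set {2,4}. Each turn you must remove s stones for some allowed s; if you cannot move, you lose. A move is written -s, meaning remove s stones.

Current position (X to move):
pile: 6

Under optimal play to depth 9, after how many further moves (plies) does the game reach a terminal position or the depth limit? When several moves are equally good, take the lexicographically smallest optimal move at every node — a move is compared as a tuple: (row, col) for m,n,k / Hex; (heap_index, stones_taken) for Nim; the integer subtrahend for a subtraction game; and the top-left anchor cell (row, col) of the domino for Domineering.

p1 X@[6]: -2[4]-1* -4[2]-1
p2 O@[4]: -2[2]-1 -4[0]+1*
p3 X@[0] terminal -1; root [6] d9

PV length from [6]: 2 plies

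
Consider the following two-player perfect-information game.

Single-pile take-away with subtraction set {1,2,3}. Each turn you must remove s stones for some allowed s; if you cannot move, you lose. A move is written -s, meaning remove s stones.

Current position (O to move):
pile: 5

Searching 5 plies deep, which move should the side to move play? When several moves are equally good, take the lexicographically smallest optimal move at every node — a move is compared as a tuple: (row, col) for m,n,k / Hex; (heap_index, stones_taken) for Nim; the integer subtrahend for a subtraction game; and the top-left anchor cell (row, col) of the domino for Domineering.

[5] O move#1: -1:+1/4*, -2:-1/3, -3:-1/2
[4] X move#2: -1:-1/3*, -2:-1/2, -3:-1/1
[3] O move#3: -1:-1/2, -2:-1/1, -3:+1/0*
[0] end (terminal -1, X#4); searched 5 to 5

O's best at [5]: -1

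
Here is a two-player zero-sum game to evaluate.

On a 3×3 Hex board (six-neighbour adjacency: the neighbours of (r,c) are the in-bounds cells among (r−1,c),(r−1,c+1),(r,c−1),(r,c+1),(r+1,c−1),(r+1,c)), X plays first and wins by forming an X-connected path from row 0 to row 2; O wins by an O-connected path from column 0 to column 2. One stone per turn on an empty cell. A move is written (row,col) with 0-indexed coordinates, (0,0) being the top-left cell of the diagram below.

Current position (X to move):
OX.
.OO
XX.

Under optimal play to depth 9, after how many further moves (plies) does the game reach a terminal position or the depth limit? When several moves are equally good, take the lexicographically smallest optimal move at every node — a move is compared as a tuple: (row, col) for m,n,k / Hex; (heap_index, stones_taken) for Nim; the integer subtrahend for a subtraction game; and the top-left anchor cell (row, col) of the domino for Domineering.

PV length from [OX./.OO/XX.]: 1 ply

[OX./.OO/XX.] X move#1: (0,2):-1/OXX/.OO/XX., (1,0):+1/OX./XOO/XX.*, (2,2):-1/OX./.OO/XXX
[OX./XOO/XX.] end (terminal -1, O#2); searched OX./.OO/XX. to 9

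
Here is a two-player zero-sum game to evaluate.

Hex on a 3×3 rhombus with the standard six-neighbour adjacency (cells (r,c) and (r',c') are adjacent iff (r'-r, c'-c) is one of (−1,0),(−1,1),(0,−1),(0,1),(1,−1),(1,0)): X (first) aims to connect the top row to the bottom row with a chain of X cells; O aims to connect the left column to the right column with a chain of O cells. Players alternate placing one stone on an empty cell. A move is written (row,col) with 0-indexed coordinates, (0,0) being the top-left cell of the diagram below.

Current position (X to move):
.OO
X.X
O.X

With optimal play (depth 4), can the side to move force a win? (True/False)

X winning at [.OO/X.X/O.X]: False

[.OO/X.X/O.X] X move#1: (0,0):-1/XOO/X.X/O.X*, (1,1):-1/.OO/XXX/O.X, (2,1):-1/.OO/X.X/OXX
[XOO/X.X/O.X] O move#2: (1,1):+1/XOO/XOX/O.X*, (2,1):-1/XOO/X.X/OOX
[XOO/XOX/O.X] end (terminal -1, X#3); searched .OO/X.X/O.X to 4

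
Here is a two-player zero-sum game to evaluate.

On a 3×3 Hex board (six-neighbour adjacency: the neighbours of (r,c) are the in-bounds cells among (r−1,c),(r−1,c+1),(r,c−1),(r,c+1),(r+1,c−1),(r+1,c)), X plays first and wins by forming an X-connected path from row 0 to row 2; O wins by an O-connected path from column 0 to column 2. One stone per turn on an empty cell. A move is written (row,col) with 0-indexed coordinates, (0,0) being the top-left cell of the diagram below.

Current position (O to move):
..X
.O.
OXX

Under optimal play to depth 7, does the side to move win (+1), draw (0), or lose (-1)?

value(..X/.O./OXX, O) = +1

ply 1, O at ..X/.O./OXX | (0,0)=-1→O.X/.O./OXX; (0,1)=-1→.OX/.O./OXX; (1,0)=-1→..X/OO./OXX; (1,2)=+1→..X/.OO/OXX*
ply 2: ..X/.OO/OXX is terminal -1 (X); from ..X/.O./OXX depth 7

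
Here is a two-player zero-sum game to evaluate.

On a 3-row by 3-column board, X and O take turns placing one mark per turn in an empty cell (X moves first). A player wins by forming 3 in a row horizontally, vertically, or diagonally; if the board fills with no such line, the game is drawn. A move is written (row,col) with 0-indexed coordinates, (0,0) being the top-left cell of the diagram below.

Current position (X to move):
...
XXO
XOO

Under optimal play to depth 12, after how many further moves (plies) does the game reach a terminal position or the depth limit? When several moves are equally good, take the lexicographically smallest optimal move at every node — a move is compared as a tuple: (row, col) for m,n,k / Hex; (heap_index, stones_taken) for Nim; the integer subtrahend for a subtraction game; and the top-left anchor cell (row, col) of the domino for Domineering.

ply 1, X at .../XXO/XOO | (0,0)=+1→X../XXO/XOO*; (0,1)=-1→.X./XXO/XOO; (0,2)=+1→..X/XXO/XOO
ply 2: X../XXO/XOO is terminal -1 (O); from .../XXO/XOO depth 12

PV length from [.../XXO/XOO]: 1 ply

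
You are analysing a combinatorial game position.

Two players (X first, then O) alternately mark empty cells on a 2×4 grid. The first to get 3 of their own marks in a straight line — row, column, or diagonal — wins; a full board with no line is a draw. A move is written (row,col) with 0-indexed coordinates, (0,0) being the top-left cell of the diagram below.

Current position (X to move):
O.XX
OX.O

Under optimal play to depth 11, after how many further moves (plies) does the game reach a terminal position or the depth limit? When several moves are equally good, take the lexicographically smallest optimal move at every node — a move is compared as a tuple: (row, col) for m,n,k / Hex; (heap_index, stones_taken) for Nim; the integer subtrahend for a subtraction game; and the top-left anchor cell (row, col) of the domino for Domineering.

PV length from [O.XX/OX.O]: 1 ply

ply 1, X at O.XX/OX.O | (0,1)=+1→OXXX/OX.O*; (1,2)=+0→O.XX/OXXO
ply 2: OXXX/OX.O is terminal -1 (O); from O.XX/OX.O depth 11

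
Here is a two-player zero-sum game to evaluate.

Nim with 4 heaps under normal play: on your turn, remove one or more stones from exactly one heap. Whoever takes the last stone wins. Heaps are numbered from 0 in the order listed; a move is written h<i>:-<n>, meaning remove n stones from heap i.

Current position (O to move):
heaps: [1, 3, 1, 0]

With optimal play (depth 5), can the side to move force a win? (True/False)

[(1,3,1,0)] O move#1: h0:-1:-1/(0,3,1,0), h1:-1:-1/(1,2,1,0), h1:-2:-1/(1,1,1,0), h1:-3:+1/(1,0,1,0)*, h2:-1:-1/(1,3,0,0)
[(1,0,1,0)] X move#2: h0:-1:-1/(0,0,1,0)*, h2:-1:-1/(1,0,0,0)
[(0,0,1,0)] O move#3: h2:-1:+1/(0,0,0,0)*
[(0,0,0,0)] end (terminal -1, X#4); searched (1,3,1,0) to 5

O winning at [(1,3,1,0)]: True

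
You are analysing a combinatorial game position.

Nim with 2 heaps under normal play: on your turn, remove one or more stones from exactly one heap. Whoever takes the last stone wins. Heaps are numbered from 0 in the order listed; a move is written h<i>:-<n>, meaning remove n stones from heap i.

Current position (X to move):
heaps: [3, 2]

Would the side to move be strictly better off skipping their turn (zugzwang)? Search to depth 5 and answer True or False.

ply 1, X at (3,2) | h0:-1=+1→(2,2)*; h0:-2=-1→(1,2); h0:-3=-1→(0,2); h1:-1=-1→(3,1); h1:-2=-1→(3,0)
ply 2, O at (2,2) | h0:-1=-1→(1,2)*; h0:-2=-1→(0,2); h1:-1=-1→(2,1); h1:-2=-1→(2,0)
ply 3, X at (1,2) | h0:-1=-1→(0,2); h1:-1=+1→(1,1)*; h1:-2=-1→(1,0)
ply 4, O at (1,1) | h0:-1=-1→(0,1)*; h1:-1=-1→(1,0)
ply 5, X at (0,1) | h1:-1=+1→(0,0)*
ply 6: (0,0) is terminal -1 (O); from (3,2) depth 5
suppose X passes — search the same position with O to move:
pass> ply 1, O at (3,2) | h0:-1=+1→(2,2)*; h0:-2=-1→(1,2); h0:-3=-1→(0,2); h1:-1=-1→(3,1); h1:-2=-1→(3,0)
pass> ply 2, X at (2,2) | h0:-1=-1→(1,2)*; h0:-2=-1→(0,2); h1:-1=-1→(2,1); h1:-2=-1→(2,0)
pass> ply 3, O at (1,2) | h0:-1=-1→(0,2); h1:-1=+1→(1,1)*; h1:-2=-1→(1,0)
pass> ply 4, X at (1,1) | h0:-1=-1→(0,1)*; h1:-1=-1→(1,0)
pass> ply 5, O at (0,1) | h1:-1=+1→(0,0)*
pass> ply 6: (0,0) is terminal -1 (X); from (3,2) depth 5
for X: play +1, pass -1

zugzwang((3,2), X) = False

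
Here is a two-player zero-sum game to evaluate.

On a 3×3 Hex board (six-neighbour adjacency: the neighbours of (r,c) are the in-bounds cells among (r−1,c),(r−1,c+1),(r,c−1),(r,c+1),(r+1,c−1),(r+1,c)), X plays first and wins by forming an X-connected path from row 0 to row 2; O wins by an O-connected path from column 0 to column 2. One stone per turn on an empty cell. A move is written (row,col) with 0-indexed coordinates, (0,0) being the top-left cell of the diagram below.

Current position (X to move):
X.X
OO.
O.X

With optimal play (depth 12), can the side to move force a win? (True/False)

X winning at [X.X/OO./O.X]: True

ply 1, X at X.X/OO./O.X | (0,1)=-1→XXX/OO./O.X; (1,2)=+1→X.X/OOX/O.X*; (2,1)=-1→X.X/OO./OXX
ply 2: X.X/OOX/O.X is terminal -1 (O); from X.X/OO./O.X depth 12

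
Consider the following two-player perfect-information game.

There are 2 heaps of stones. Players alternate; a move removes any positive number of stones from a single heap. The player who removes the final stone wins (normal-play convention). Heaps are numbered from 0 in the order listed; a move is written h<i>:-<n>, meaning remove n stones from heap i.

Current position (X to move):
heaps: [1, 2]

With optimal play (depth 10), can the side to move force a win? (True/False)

[(1,2)] X move#1: h0:-1:-1/(0,2), h1:-1:+1/(1,1)*, h1:-2:-1/(1,0)
[(1,1)] O move#2: h0:-1:-1/(0,1)*, h1:-1:-1/(1,0)
[(0,1)] X move#3: h1:-1:+1/(0,0)*
[(0,0)] end (terminal -1, O#4); searched (1,2) to 10

X winning at [(1,2)]: True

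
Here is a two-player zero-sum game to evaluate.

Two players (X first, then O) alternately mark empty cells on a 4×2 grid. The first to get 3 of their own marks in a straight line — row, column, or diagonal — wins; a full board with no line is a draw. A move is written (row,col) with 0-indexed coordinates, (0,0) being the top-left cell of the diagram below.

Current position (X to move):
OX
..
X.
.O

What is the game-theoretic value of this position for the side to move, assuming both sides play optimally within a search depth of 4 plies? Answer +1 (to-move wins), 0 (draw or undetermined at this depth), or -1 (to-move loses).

value(OX/../X./.O, X) = 0

[OX/../X./.O] X move#1: (1,0):+0/OX/X./X./.O*, (1,1):+0/OX/.X/X./.O, (2,1):+0/OX/../XX/.O, (3,0):+0/OX/../X./XO
[OX/X./X./.O] O move#2: (1,1):-1/OX/XO/X./.O, (2,1):-1/OX/X./XO/.O, (3,0):+0/OX/X./X./OO*
[OX/X./X./OO] X move#3: (1,1):+0/OX/XX/X./OO*, (2,1):+0/OX/X./XX/OO
[OX/XX/X./OO] O move#4: (2,1):+0/OX/XX/XO/OO*
[OX/XX/XO/OO] end (terminal +0, X#5); searched OX/../X./.O to 4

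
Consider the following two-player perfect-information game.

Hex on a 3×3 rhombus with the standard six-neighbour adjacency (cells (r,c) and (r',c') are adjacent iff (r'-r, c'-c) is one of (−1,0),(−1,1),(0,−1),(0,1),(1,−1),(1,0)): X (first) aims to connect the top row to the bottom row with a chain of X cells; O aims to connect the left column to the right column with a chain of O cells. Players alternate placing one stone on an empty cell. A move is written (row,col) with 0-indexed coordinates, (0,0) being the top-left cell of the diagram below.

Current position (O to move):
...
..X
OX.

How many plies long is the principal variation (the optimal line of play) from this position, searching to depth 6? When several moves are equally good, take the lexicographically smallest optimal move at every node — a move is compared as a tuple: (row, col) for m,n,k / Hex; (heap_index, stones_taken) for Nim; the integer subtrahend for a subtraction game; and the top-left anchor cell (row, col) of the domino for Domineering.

ply 1, O at .../..X/OX. | (0,0)=-1→O../..X/OX.; (0,1)=-1→.O./..X/OX.; (0,2)=+1→..O/..X/OX.*; (1,0)=-1→.../O.X/OX.; (1,1)=-1→.../.OX/OX.; (2,2)=-1→.../..X/OXO
ply 2, X at ..O/..X/OX. | (0,0)=-1→X.O/..X/OX.*; (0,1)=-1→.XO/..X/OX.; (1,0)=-1→..O/X.X/OX.; (1,1)=-1→..O/.XX/OX.; (2,2)=-1→..O/..X/OXX
ply 3, O at X.O/..X/OX. | (0,1)=+1→XOO/..X/OX.*; (1,0)=+1→X.O/O.X/OX.; (1,1)=+1→X.O/.OX/OX.; (2,2)=-1→X.O/..X/OXO
ply 4, X at XOO/..X/OX. | (1,0)=-1→XOO/X.X/OX.*; (1,1)=-1→XOO/.XX/OX.; (2,2)=-1→XOO/..X/OXX
ply 5, O at XOO/X.X/OX. | (1,1)=+1→XOO/XOX/OX.*; (2,2)=-1→XOO/X.X/OXO
ply 6: XOO/XOX/OX. is terminal -1 (X); from .../..X/OX. depth 6

PV length from [.../..X/OX.]: 5 plies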